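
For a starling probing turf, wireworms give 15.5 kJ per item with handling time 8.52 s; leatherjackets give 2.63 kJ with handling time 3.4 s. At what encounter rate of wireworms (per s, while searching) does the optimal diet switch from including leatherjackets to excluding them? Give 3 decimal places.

0.087 per s

At the threshold, the rate on wireworms alone equals the profitability of leatherjackets: λ·15.5/(1 + λ·8.52) = 2.63/3.4 = 0.7735.
Rearranging, λ(15.5 − 0.7735×8.52) = 0.7735, so λ = 0.7735/8.91 = 0.08682 per s.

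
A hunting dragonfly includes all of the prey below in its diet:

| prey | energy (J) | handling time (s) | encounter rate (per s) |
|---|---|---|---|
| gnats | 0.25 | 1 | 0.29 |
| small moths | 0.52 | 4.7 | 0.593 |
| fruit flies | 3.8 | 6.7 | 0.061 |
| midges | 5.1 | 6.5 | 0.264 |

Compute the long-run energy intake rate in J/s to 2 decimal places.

0.32 J/s

Energy encountered per unit search time: 0.29×0.25 + 0.593×0.52 + 0.061×3.8 + 0.264×5.1 = 1.959 J/s.
Handling time per unit search time: 0.29×1 + 0.593×4.7 + 0.061×6.7 + 0.264×6.5 = 5.202.
Rate = 1.959/(1 + 5.202) = 0.3159 J/s.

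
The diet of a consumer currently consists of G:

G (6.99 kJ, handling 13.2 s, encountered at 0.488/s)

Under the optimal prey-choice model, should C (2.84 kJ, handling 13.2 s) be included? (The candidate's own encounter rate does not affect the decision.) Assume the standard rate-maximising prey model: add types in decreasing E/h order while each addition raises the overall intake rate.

Intake rate on the current diet: R = (0.488×6.99) / (1 + 0.488×13.2) = 3.411/7.442 = 0.4584 kJ/s.
C: E/h = 2.84/13.2 = 0.2152 kJ/s.
Since 0.2152 < R, time spent handling C is better spent searching.

No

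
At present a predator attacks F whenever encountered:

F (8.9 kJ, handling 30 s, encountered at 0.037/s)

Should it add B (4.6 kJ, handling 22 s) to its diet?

Yes

Current rate: (0.037×8.9)/(1 + 0.037×30) = 0.1561 kJ/s.
B: E/h = 4.6/22 = 0.2091 kJ/s.
0.2091 > 0.1561, so adding B raises the average — include it.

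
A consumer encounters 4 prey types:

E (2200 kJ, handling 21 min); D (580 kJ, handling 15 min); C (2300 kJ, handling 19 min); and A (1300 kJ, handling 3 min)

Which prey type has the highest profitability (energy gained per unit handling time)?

In descending order of E/h:
A: 1300/3 = 433 kJ/min
C: 2300/19 = 121 kJ/min
E: 2200/21 = 105 kJ/min
D: 580/15 = 38.7 kJ/min

A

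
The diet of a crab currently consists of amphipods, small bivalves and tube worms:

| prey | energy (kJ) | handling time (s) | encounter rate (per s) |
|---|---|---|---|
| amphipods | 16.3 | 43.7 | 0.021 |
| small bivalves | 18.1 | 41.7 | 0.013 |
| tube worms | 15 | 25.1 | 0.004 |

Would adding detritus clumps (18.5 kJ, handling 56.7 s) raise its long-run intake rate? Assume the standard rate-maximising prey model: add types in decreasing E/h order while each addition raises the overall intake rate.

Yes

On amphipods, small bivalves and tube worms alone, R = ΣλE/(1+Σλh) = 0.6376/2.56 = 0.249 kJ/s.
detritus clumps: E/h = 18.5/56.7 = 0.3263 kJ/s.
Since 0.3263 > R, including detritus clumps increases the long-run rate.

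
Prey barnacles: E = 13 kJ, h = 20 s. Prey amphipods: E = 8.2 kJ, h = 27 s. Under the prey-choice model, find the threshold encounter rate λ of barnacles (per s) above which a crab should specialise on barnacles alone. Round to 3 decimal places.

At the threshold, the rate on barnacles alone equals the profitability of amphipods: λ·13/(1 + λ·20) = 8.2/27 = 0.3037.
Rearranging, λ(13 − 0.3037×20) = 0.3037, so λ = 0.3037/6.926 = 0.04385 per s.

0.044 per s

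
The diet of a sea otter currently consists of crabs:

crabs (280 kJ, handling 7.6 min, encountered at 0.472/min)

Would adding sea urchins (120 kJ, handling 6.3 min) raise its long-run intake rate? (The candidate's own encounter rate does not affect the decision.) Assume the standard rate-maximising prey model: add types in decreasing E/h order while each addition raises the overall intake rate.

Intake rate on the current diet: R = (0.472×280) / (1 + 0.472×7.6) = 132.2/4.587 = 28.81 kJ/min.
sea urchins: E/h = 120/6.3 = 19.05 kJ/min.
Since 19.05 < R, time spent handling sea urchins is better spent searching.

No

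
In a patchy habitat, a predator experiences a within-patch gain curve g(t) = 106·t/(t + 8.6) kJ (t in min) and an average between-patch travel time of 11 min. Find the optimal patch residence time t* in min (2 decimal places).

Optimal t* satisfies g'(t*) = g(t*)/(T + t*).
g'(t) = 106·8.6/(t + 8.6)². Setting 106·8.6/(t+8.6)² = 106t/[(t+8.6)(11+t)] gives 8.6(11+t) = t(t+8.6), so t² = 8.6×11 = 94.6.
t* = √94.6 = 9.726 min.

9.73 min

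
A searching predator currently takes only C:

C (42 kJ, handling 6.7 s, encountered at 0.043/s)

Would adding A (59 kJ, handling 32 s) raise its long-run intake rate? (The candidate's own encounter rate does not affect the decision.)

Current rate: (0.043×42)/(1 + 0.043×6.7) = 1.402 kJ/s.
A: E/h = 59/32 = 1.844 kJ/s.
1.844 > 1.402, so adding A raises the average — include it.

Yes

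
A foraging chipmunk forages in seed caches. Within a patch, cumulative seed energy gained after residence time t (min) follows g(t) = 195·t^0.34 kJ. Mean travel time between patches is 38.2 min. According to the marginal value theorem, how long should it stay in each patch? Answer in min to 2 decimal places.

Maximise g(t)/(T+t): set derivative to zero → g'(t)(T+t) = g(t).
g'(t) = 0.34·195·t^-0.66. Setting 0.34·195·t^-0.66 = 195·t^0.34/(38.2+t) gives 0.34(38.2+t) = t, so 0.66·t = 0.34×38.2.
t* = 0.34×38.2/0.66 = 19.68 min.

19.68 min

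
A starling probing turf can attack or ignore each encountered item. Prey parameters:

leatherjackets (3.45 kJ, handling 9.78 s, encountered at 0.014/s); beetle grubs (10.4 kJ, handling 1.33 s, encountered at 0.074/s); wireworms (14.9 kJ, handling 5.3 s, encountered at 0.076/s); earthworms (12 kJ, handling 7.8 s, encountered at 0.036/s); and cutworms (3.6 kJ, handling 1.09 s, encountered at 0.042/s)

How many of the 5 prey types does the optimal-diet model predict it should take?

Rank by E/h (kJ/s): beetle grubs 7.82, cutworms 3.3, wireworms 2.81, earthworms 1.54, leatherjackets 0.353. Include each in turn until the next type's E/h falls below the running intake rate.
Rate on top 1: 0.7006. cutworms: 3.3 > 0.7006 → include.
Rate on top 2: 0.8048. wireworms: 2.81 > 0.8048 → include.
Rate on top 3: 1.327. earthworms: 1.54 > 1.327 → include.
Rate on top 4: 1.36. leatherjackets: 0.353 < 1.36 → exclude; stop.
Optimal diet: beetle grubs, cutworms, wireworms, earthworms — 4 of 5 types.

4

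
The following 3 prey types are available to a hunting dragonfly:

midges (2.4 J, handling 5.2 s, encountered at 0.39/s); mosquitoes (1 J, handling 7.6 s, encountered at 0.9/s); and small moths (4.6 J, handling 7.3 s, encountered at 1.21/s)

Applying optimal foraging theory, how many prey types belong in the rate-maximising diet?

1

Profitabilities (E/h, J/s): small moths 0.63, midges 0.462, mosquitoes 0.132. Add prey in this order while the next type's profitability exceeds the intake rate on those already taken.
Rate on top 1: 0.5661. midges: 0.462 < 0.5661 → exclude; stop.
Optimal diet: small moths — 1 of 3 types.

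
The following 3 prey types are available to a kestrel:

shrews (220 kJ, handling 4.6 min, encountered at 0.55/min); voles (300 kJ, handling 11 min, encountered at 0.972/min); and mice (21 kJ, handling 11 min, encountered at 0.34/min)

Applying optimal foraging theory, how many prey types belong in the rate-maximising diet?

E/h in descending order: shrews 47.8, voles 27.3, mice 1.91 kJ/min. The optimal diet is the largest prefix of this list for which every included type satisfies E_i/h_i > R on the types above it.
Rate on top 1: 34.28. voles: 27.3 < 34.28 → exclude; stop.
Optimal diet: shrews — 1 of 3 types.

1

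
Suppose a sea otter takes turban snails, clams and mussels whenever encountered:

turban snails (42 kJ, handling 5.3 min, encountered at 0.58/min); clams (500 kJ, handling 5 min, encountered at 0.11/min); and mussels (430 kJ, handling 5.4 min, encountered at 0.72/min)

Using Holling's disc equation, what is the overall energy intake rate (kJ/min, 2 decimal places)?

Energy encountered per unit search time: 0.58×42 + 0.11×500 + 0.72×430 = 389 kJ/min.
Handling time per unit search time: 0.58×5.3 + 0.11×5 + 0.72×5.4 = 7.512.
Rate = 389/(1 + 7.512) = 45.7 kJ/min.

45.70 kJ/min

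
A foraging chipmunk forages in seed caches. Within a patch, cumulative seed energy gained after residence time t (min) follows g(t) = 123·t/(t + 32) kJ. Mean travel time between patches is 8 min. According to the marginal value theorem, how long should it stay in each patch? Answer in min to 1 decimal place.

16.0 min

Maximise g(t)/(T+t): set derivative to zero → g'(t)(T+t) = g(t).
g'(t) = 123·32/(t + 32)². Setting 123·32/(t+32)² = 123t/[(t+32)(8+t)] gives 32(8+t) = t(t+32), so t² = 32×8 = 256.
t* = √256 = 16 min.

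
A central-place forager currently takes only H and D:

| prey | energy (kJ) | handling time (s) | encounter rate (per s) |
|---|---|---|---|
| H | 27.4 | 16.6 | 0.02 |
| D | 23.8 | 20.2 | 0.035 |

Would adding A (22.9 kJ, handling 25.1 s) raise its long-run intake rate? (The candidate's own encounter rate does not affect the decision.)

Yes

Intake rate on the current diet: R = (0.02×27.4 + 0.035×23.8) / (1 + 0.02×16.6 + 0.035×20.2) = 1.381/2.039 = 0.6773 kJ/s.
Profitability of A: 22.9/25.1 = 0.9124 kJ/s.
Since 0.9124 > R, including A increases the long-run rate.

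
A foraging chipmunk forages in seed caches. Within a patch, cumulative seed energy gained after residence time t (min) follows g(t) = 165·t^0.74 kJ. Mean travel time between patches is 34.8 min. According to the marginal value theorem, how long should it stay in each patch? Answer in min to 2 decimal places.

99.05 min

Optimal t* satisfies g'(t*) = g(t*)/(T + t*).
g'(t) = 0.74·165·t^-0.26. Setting 0.74·165·t^-0.26 = 165·t^0.74/(34.8+t) gives 0.74(34.8+t) = t, so 0.26·t = 0.74×34.8.
t* = 0.74×34.8/0.26 = 99.05 min.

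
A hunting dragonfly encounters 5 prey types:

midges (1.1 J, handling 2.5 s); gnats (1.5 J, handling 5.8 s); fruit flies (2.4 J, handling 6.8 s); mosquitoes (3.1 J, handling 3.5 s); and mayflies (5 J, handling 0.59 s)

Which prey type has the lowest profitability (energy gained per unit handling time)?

Profitability E/h (J/s): midges = 1.1/2.5 = 0.44, gnats = 1.5/5.8 = 0.259, fruit flies = 2.4/6.8 = 0.353, mosquitoes = 3.1/3.5 = 0.886, mayflies = 5/0.59 = 8.47.
Ranked: mayflies > mosquitoes > midges > fruit flies > gnats.

gnats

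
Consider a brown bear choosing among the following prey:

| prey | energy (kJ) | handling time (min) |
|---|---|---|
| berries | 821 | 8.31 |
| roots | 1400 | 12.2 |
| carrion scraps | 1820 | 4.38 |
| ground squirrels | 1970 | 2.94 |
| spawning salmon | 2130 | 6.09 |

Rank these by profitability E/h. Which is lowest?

Profitability E/h (kJ/min): berries = 821/8.31 = 98.8, roots = 1400/12.2 = 115, carrion scraps = 1820/4.38 = 416, ground squirrels = 1970/2.94 = 670, spawning salmon = 2130/6.09 = 350.
Ranked: ground squirrels > carrion scraps > spawning salmon > roots > berries.

berries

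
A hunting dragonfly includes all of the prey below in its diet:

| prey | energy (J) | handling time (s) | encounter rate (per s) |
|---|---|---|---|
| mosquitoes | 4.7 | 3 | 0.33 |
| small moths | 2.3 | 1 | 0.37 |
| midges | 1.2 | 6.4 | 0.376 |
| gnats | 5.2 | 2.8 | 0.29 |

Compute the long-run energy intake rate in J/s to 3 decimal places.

0.782 J/s

R = (0.33×4.7 + 0.37×2.3 + 0.376×1.2 + 0.29×5.2) / (1 + 0.33×3 + 0.37×1 + 0.376×6.4 + 0.29×2.8) = 4.361/5.578 = 0.7818 J/s.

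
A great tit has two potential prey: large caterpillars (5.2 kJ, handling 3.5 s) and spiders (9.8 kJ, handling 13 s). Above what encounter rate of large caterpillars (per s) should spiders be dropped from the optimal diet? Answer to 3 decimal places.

0.294 per s

The zero-one rule: include spiders iff E₂/h₂ > λE₁/(1+λh₁). Equality gives the switch point.
λE₁h₂ = E₂ + λE₂h₁ ⇒ λ = E₂/(E₁h₂ − E₂h₁) = 9.8/(67.6 − 34.3) = 0.2943 per s.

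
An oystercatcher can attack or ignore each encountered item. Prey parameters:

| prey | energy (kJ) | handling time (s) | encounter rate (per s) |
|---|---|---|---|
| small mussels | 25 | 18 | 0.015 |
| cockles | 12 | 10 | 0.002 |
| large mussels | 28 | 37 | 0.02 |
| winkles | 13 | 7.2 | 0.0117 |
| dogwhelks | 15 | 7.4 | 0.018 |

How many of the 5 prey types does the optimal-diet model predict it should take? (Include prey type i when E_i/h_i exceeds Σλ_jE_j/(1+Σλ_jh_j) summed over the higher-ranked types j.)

5

Profitabilities (E/h, kJ/s): dogwhelks 2.03, winkles 1.81, small mussels 1.39, cockles 1.2, large mussels 0.757. Add prey in this order while the next type's profitability exceeds the intake rate on those already taken.
Rate on top 1: 0.2383. winkles: 1.81 > 0.2383 → include.
Rate on top 2: 0.3467. small mussels: 1.39 > 0.3467 → include.
Rate on top 3: 0.5359. cockles: 1.2 > 0.5359 → include.
Rate on top 4: 0.5447. large mussels: 0.757 > 0.5447 → include.
Optimal diet: dogwhelks, winkles, small mussels, cockles, large mussels — 5 of 5 types.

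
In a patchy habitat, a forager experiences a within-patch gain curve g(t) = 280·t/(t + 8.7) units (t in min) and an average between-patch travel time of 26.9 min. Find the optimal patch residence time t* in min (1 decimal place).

Optimal t* satisfies g'(t*) = g(t*)/(T + t*).
g'(t) = 280·8.7/(t + 8.7)². Setting 280·8.7/(t+8.7)² = 280t/[(t+8.7)(26.9+t)] gives 8.7(26.9+t) = t(t+8.7), so t² = 8.7×26.9 = 234.
t* = √234 = 15.3 min.

15.3 min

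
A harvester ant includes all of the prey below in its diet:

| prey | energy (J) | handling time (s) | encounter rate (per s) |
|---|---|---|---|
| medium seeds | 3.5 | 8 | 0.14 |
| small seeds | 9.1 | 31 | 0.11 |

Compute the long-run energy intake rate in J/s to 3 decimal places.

Energy encountered per unit search time: 0.14×3.5 + 0.11×9.1 = 1.491 J/s.
Handling time per unit search time: 0.14×8 + 0.11×31 = 4.53.
Rate = 1.491/(1 + 4.53) = 0.2696 J/s.

0.270 J/s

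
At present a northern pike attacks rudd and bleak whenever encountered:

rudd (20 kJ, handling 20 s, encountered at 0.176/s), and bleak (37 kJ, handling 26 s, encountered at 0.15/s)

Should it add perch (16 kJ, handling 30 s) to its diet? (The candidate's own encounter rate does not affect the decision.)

On rudd and bleak alone, R = ΣλE/(1+Σλh) = 9.07/8.42 = 1.077 kJ/s.
Profitability of perch: 16/30 = 0.5333 kJ/s.
Since 0.5333 < R, time spent handling perch is better spent searching.

No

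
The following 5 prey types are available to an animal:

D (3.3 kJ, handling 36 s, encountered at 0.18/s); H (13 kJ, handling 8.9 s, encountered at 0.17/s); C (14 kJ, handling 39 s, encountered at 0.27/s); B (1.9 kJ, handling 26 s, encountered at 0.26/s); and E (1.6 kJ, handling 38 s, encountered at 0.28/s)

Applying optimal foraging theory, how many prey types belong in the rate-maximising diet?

1

E/h in descending order: H 1.46, C 0.359, D 0.0917, B 0.0731, E 0.0421 kJ/s. The optimal diet is the largest prefix of this list for which every included type satisfies E_i/h_i > R on the types above it.
Rate on top 1: 0.8794. C: 0.359 < 0.8794 → exclude; stop.
Optimal diet: H — 1 of 5 types.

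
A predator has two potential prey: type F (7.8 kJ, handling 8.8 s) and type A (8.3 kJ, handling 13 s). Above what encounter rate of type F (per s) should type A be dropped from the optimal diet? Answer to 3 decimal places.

The zero-one rule: include type A iff E₂/h₂ > λE₁/(1+λh₁). Equality gives the switch point.
λE₁h₂ = E₂ + λE₂h₁ ⇒ λ = E₂/(E₁h₂ − E₂h₁) = 8.3/(101.4 − 73.04) = 0.2927 per s.

0.293 per s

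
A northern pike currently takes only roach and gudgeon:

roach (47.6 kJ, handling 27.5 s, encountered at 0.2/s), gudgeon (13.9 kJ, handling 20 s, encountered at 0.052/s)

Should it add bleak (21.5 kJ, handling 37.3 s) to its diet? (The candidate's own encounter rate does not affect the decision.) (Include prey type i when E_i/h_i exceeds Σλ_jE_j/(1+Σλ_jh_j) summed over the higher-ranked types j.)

On roach and gudgeon alone, R = ΣλE/(1+Σλh) = 10.24/7.54 = 1.358 kJ/s.
bleak: E/h = 21.5/37.3 = 0.5764 kJ/s.
Since 0.5764 < R, time spent handling bleak is better spent searching.

No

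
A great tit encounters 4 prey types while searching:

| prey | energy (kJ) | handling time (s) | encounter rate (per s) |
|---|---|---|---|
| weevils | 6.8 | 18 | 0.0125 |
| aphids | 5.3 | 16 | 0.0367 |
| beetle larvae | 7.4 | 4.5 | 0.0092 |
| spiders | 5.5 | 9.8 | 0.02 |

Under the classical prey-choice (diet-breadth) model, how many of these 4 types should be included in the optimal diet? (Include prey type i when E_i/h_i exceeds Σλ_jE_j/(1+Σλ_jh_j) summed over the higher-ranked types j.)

4

E/h in descending order: beetle larvae 1.64, spiders 0.561, weevils 0.378, aphids 0.331 kJ/s. The optimal diet is the largest prefix of this list for which every included type satisfies E_i/h_i > R on the types above it.
Rate on top 1: 0.06537. spiders: 0.561 > 0.06537 → include.
Rate on top 2: 0.1439. weevils: 0.378 > 0.1439 → include.
Rate on top 3: 0.1799. aphids: 0.331 > 0.1799 → include.
Optimal diet: beetle larvae, spiders, weevils, aphids — 4 of 4 types.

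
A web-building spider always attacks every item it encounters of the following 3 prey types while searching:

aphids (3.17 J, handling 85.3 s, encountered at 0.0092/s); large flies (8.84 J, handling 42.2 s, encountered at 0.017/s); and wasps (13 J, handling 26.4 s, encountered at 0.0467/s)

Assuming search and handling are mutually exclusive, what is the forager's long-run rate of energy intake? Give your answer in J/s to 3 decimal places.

R = (0.0092×3.17 + 0.017×8.84 + 0.0467×13) / (1 + 0.0092×85.3 + 0.017×42.2 + 0.0467×26.4) = 0.7865/3.735 = 0.2106 J/s.

0.211 J/s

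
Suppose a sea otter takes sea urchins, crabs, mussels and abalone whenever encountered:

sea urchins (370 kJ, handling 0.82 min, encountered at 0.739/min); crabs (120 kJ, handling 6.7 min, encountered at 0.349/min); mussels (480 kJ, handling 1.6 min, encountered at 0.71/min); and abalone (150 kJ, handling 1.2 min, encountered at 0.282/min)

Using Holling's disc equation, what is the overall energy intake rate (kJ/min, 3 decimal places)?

128.889 kJ/min

R = Σλ_iE_i / (1 + Σλ_ih_i)
Numerator: 0.739×370 + 0.349×120 + 0.71×480 + 0.282×150 = 698.4
Denominator: 1 + 0.739×0.82 + 0.349×6.7 + 0.71×1.6 + 0.282×1.2 = 5.419
R = 698.4/5.419 = 128.9 kJ/min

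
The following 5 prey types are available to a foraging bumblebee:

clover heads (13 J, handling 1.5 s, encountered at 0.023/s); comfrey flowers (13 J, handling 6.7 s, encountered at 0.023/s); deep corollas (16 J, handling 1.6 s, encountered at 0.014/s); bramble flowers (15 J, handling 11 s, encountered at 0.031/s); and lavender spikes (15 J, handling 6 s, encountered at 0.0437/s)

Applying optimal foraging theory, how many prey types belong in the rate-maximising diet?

E/h in descending order: deep corollas 10, clover heads 8.67, lavender spikes 2.5, comfrey flowers 1.94, bramble flowers 1.36 J/s. The optimal diet is the largest prefix of this list for which every included type satisfies E_i/h_i > R on the types above it.
Rate on top 1: 0.2191. clover heads: 8.67 > 0.2191 → include.
Rate on top 2: 0.4948. lavender spikes: 2.5 > 0.4948 → include.
Rate on top 3: 0.8934. comfrey flowers: 1.94 > 0.8934 → include.
Rate on top 4: 1.003. bramble flowers: 1.36 > 1.003 → include.
Optimal diet: deep corollas, clover heads, lavender spikes, comfrey flowers, bramble flowers — 5 of 5 types.

5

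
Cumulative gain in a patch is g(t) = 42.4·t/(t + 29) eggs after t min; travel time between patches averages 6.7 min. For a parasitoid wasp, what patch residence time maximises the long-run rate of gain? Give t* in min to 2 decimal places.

13.94 min

Maximise g(t)/(T+t): set derivative to zero → g'(t)(T+t) = g(t).
g'(t) = 42.4·29/(t + 29)². Setting 42.4·29/(t+29)² = 42.4t/[(t+29)(6.7+t)] gives 29(6.7+t) = t(t+29), so t² = 29×6.7 = 194.3.
t* = √194.3 = 13.94 min.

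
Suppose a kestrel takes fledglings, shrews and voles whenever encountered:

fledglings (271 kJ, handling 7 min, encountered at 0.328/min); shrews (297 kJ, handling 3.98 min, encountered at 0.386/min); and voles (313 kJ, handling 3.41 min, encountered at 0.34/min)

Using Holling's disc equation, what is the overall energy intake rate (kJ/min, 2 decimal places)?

R = Σλ_iE_i / (1 + Σλ_ih_i)
Numerator: 0.328×271 + 0.386×297 + 0.34×313 = 309.9
Denominator: 1 + 0.328×7 + 0.386×3.98 + 0.34×3.41 = 5.992
R = 309.9/5.992 = 51.73 kJ/min

51.73 kJ/min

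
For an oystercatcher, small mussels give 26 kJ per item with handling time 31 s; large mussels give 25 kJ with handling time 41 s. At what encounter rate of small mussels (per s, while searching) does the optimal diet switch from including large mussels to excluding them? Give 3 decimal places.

0.086 per s

The zero-one rule: include large mussels iff E₂/h₂ > λE₁/(1+λh₁). Equality gives the switch point.
λE₁h₂ = E₂ + λE₂h₁ ⇒ λ = E₂/(E₁h₂ − E₂h₁) = 25/(1066 − 775) = 0.08591 per s.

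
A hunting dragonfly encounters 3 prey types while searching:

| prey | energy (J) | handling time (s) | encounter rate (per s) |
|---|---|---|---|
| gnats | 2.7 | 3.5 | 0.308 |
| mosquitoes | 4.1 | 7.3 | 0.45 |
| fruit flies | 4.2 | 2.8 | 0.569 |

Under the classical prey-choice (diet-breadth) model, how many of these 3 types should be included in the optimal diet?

E/h in descending order: fruit flies 1.5, gnats 0.771, mosquitoes 0.562 J/s. The optimal diet is the largest prefix of this list for which every included type satisfies E_i/h_i > R on the types above it.
Rate on top 1: 0.9216. gnats: 0.771 < 0.9216 → exclude; stop.
Optimal diet: fruit flies — 1 of 3 types.

1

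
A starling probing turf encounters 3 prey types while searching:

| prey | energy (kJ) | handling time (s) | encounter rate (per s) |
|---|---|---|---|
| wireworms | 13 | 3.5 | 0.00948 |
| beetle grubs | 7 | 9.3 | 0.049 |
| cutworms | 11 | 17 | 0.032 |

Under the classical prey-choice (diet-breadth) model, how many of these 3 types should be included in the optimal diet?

3

Rank by E/h (kJ/s): wireworms 3.71, beetle grubs 0.753, cutworms 0.647. Include each in turn until the next type's E/h falls below the running intake rate.
Rate on top 1: 0.1193. beetle grubs: 0.753 > 0.1193 → include.
Rate on top 2: 0.3131. cutworms: 0.647 > 0.3131 → include.
Optimal diet: wireworms, beetle grubs, cutworms — 3 of 3 types.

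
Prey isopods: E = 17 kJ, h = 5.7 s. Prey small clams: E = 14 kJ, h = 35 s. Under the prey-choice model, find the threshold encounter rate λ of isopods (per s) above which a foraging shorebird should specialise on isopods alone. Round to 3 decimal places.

0.027 per s

Drop small clams once their profitability E₂/h₂ falls below the rate achievable on isopods alone: E₂/h₂ = λE₁/(1 + λh₁).
Solve for λ: λE₁h₂ = E₂(1 + λh₁) → λ(E₁h₂ − E₂h₁) = E₂ → λ = E₂/(E₁h₂ − E₂h₁).
λ = 14/(17×35 − 14×5.7) = 14/515.2 = 0.02717 per s.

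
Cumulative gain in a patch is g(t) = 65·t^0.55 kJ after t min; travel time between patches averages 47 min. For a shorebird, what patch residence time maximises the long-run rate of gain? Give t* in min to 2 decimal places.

Maximise g(t)/(T+t): set derivative to zero → g'(t)(T+t) = g(t).
g'(t) = 0.55·65·t^-0.45. Setting 0.55·65·t^-0.45 = 65·t^0.55/(47+t) gives 0.55(47+t) = t, so 0.45·t = 0.55×47.
t* = 0.55×47/0.45 = 57.44 min.

57.44 min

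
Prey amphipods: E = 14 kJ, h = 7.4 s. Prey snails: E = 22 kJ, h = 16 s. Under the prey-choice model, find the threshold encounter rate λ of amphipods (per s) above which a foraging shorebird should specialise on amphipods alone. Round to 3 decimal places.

Drop snails once their profitability E₂/h₂ falls below the rate achievable on amphipods alone: E₂/h₂ = λE₁/(1 + λh₁).
Solve for λ: λE₁h₂ = E₂(1 + λh₁) → λ(E₁h₂ − E₂h₁) = E₂ → λ = E₂/(E₁h₂ − E₂h₁).
λ = 22/(14×16 − 22×7.4) = 22/61.2 = 0.3595 per s.

0.359 per s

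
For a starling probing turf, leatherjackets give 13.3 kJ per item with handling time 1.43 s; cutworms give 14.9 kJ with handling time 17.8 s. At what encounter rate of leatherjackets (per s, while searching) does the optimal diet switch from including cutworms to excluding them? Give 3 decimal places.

The zero-one rule: include cutworms iff E₂/h₂ > λE₁/(1+λh₁). Equality gives the switch point.
λE₁h₂ = E₂ + λE₂h₁ ⇒ λ = E₂/(E₁h₂ − E₂h₁) = 14.9/(236.7 − 21.31) = 0.06916 per s.

0.069 per s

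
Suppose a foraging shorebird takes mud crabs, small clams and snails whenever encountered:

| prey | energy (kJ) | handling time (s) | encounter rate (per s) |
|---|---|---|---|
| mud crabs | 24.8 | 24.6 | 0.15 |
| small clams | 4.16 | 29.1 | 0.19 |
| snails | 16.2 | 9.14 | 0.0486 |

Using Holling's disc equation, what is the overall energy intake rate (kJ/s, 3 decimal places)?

0.497 kJ/s

R = (0.15×24.8 + 0.19×4.16 + 0.0486×16.2) / (1 + 0.15×24.6 + 0.19×29.1 + 0.0486×9.14) = 5.298/10.66 = 0.4968 kJ/s.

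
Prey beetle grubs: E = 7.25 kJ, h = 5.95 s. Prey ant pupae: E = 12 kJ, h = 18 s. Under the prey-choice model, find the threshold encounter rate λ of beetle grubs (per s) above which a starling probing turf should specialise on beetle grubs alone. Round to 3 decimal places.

Drop ant pupae once their profitability E₂/h₂ falls below the rate achievable on beetle grubs alone: E₂/h₂ = λE₁/(1 + λh₁).
Solve for λ: λE₁h₂ = E₂(1 + λh₁) → λ(E₁h₂ − E₂h₁) = E₂ → λ = E₂/(E₁h₂ − E₂h₁).
λ = 12/(7.25×18 − 12×5.95) = 12/59.1 = 0.203 per s.

0.203 per s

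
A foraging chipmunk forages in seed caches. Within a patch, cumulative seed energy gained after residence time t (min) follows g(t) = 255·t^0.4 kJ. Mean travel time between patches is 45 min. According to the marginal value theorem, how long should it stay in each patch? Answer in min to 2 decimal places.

30.00 min

Optimal t* satisfies g'(t*) = g(t*)/(T + t*).
g'(t) = 0.4·255·t^-0.6. Setting 0.4·255·t^-0.6 = 255·t^0.4/(45+t) gives 0.4(45+t) = t, so 0.60·t = 0.4×45.
t* = 0.4×45/0.60 = 30 min.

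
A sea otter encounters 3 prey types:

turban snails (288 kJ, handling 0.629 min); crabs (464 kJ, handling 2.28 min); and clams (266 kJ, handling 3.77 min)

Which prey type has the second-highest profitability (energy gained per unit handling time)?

Profitability E/h (kJ/min): turban snails = 288/0.629 = 458, crabs = 464/2.28 = 204, clams = 266/3.77 = 70.6.
Ranked: turban snails > crabs > clams.

crabs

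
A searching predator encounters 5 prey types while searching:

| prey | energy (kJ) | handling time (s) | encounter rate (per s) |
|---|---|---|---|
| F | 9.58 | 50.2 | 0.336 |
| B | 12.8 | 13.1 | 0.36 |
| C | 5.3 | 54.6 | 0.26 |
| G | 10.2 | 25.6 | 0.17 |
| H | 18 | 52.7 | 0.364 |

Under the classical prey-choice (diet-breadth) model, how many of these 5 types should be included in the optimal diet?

Profitabilities (E/h, kJ/s): B 0.977, G 0.398, H 0.342, F 0.191, C 0.0971. Add prey in this order while the next type's profitability exceeds the intake rate on those already taken.
Rate on top 1: 0.8062. G: 0.398 < 0.8062 → exclude; stop.
Optimal diet: B — 1 of 5 types.

1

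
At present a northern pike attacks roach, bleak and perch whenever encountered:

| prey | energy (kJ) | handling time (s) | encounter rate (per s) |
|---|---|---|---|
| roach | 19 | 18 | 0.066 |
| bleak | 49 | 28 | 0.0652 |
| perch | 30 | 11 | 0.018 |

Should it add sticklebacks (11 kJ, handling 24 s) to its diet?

No

Current rate: (0.066×19 + 0.0652×49 + 0.018×30)/(1 + 0.066×18 + 0.0652×28 + 0.018×11) = 1.185 kJ/s.
sticklebacks: E/h = 11/24 = 0.4583 kJ/s.
Since 0.4583 < R, time spent handling sticklebacks is better spent searching.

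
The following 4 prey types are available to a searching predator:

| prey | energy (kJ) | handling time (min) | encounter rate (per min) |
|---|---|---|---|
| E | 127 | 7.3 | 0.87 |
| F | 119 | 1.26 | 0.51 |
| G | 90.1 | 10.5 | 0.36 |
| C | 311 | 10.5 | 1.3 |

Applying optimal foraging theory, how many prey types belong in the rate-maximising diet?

1

Profitabilities (E/h, kJ/min): F 94.4, C 29.6, E 17.4, G 8.58. Add prey in this order while the next type's profitability exceeds the intake rate on those already taken.
Rate on top 1: 36.95. C: 29.6 < 36.95 → exclude; stop.
Optimal diet: F — 1 of 4 types.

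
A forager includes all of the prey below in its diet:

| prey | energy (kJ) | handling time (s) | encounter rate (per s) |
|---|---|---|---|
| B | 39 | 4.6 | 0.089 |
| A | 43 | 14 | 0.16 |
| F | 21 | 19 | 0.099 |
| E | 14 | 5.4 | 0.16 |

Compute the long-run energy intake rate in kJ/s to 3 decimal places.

2.294 kJ/s

R = Σλ_iE_i / (1 + Σλ_ih_i)
Numerator: 0.089×39 + 0.16×43 + 0.099×21 + 0.16×14 = 14.67
Denominator: 1 + 0.089×4.6 + 0.16×14 + 0.099×19 + 0.16×5.4 = 6.394
R = 14.67/6.394 = 2.294 kJ/s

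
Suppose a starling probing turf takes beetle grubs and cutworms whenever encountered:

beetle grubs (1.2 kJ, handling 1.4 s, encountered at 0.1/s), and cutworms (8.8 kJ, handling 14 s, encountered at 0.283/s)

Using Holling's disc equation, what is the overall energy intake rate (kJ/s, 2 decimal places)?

Energy encountered per unit search time: 0.1×1.2 + 0.283×8.8 = 2.61 kJ/s.
Handling time per unit search time: 0.1×1.4 + 0.283×14 = 4.102.
Rate = 2.61/(1 + 4.102) = 0.5116 kJ/s.

0.51 kJ/s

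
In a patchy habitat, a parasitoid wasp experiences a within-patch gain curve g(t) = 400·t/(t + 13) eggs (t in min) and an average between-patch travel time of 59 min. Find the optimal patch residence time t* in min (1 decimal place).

27.7 min

Maximise g(t)/(T+t): set derivative to zero → g'(t)(T+t) = g(t).
g'(t) = 400·13/(t + 13)². Setting 400·13/(t+13)² = 400t/[(t+13)(59+t)] gives 13(59+t) = t(t+13), so t² = 13×59 = 767.
t* = √767 = 27.69 min.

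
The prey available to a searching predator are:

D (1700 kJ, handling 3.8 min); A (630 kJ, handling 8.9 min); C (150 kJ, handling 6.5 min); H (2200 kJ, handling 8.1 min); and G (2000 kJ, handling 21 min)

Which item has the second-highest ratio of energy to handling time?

Profitability E/h (kJ/min): D = 1700/3.8 = 447, A = 630/8.9 = 70.8, C = 150/6.5 = 23.1, H = 2200/8.1 = 272, G = 2000/21 = 95.2.
Ranked: D > H > G > A > C.

H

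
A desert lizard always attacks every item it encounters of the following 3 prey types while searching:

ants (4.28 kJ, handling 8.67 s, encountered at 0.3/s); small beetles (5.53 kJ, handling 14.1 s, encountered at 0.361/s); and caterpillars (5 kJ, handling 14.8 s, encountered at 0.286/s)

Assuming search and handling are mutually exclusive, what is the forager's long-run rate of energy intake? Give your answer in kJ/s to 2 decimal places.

0.36 kJ/s

Energy encountered per unit search time: 0.3×4.28 + 0.361×5.53 + 0.286×5 = 4.71 kJ/s.
Handling time per unit search time: 0.3×8.67 + 0.361×14.1 + 0.286×14.8 = 11.92.
Rate = 4.71/(1 + 11.92) = 0.3645 kJ/s.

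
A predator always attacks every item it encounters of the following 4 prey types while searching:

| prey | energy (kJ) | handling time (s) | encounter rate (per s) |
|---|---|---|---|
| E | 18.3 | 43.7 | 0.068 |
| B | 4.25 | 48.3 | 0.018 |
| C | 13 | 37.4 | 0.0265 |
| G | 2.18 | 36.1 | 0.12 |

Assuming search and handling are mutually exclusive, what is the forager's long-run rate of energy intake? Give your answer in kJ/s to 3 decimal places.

0.190 kJ/s

R = Σλ_iE_i / (1 + Σλ_ih_i)
Numerator: 0.068×18.3 + 0.018×4.25 + 0.0265×13 + 0.12×2.18 = 1.927
Denominator: 1 + 0.068×43.7 + 0.018×48.3 + 0.0265×37.4 + 0.12×36.1 = 10.16
R = 1.927/10.16 = 0.1896 kJ/s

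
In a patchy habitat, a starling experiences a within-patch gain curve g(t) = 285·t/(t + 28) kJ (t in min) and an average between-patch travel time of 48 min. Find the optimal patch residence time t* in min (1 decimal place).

36.7 min

Optimal t* satisfies g'(t*) = g(t*)/(T + t*).
g'(t) = 285·28/(t + 28)². Setting 285·28/(t+28)² = 285t/[(t+28)(48+t)] gives 28(48+t) = t(t+28), so t² = 28×48 = 1344.
t* = √1344 = 36.66 min.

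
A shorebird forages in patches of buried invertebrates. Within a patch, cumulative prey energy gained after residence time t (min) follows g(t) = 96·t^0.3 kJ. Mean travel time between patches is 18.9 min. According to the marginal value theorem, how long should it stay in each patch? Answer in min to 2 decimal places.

Optimal t* satisfies g'(t*) = g(t*)/(T + t*).
g'(t) = 0.3·96·t^-0.7. Setting 0.3·96·t^-0.7 = 96·t^0.3/(18.9+t) gives 0.3(18.9+t) = t, so 0.70·t = 0.3×18.9.
t* = 0.3×18.9/0.70 = 8.1 min.

8.10 min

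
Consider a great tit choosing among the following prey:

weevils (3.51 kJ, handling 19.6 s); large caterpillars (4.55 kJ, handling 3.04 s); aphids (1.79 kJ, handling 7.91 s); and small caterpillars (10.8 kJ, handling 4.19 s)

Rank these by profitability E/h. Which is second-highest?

large caterpillars

Profitability E/h (kJ/s): weevils = 3.51/19.6 = 0.179, large caterpillars = 4.55/3.04 = 1.5, aphids = 1.79/7.91 = 0.226, small caterpillars = 10.8/4.19 = 2.58.
Ranked: small caterpillars > large caterpillars > aphids > weevils.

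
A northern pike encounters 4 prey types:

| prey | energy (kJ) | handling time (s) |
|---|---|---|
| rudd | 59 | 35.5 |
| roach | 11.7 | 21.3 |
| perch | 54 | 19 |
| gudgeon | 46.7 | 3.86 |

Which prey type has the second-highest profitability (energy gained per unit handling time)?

In descending order of E/h:
gudgeon: 46.7/3.86 = 12.1 kJ/s
perch: 54/19 = 2.84 kJ/s
rudd: 59/35.5 = 1.66 kJ/s
roach: 11.7/21.3 = 0.549 kJ/s

perch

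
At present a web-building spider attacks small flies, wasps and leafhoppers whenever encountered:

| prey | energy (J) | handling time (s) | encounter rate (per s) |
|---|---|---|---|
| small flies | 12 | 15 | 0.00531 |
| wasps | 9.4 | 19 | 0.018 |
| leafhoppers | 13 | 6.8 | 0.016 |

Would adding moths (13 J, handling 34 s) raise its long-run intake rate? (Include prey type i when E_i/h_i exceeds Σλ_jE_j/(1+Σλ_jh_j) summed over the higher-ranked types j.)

Yes

Intake rate on the current diet: R = (0.00531×12 + 0.018×9.4 + 0.016×13) / (1 + 0.00531×15 + 0.018×19 + 0.016×6.8) = 0.4409/1.53 = 0.2881 J/s.
Profitability of moths: 13/34 = 0.3824 J/s.
Since 0.3824 > R, including moths increases the long-run rate.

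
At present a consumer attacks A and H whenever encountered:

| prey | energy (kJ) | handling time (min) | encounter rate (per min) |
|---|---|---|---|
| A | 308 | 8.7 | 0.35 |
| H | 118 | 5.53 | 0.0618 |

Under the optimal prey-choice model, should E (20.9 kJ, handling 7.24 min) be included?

On A and H alone, R = ΣλE/(1+Σλh) = 115.1/4.387 = 26.24 kJ/min.
E: E/h = 20.9/7.24 = 2.887 kJ/min.
2.887 < 26.24, so adding E would lower the average — exclude it.

No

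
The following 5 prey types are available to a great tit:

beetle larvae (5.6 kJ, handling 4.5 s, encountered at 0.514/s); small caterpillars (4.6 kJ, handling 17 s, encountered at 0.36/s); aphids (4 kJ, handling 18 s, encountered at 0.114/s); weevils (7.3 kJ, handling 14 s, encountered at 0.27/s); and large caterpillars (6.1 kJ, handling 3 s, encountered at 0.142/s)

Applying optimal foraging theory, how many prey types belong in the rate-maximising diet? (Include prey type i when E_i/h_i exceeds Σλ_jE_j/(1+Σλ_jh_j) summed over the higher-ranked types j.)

E/h in descending order: large caterpillars 2.03, beetle larvae 1.24, weevils 0.521, small caterpillars 0.271, aphids 0.222 kJ/s. The optimal diet is the largest prefix of this list for which every included type satisfies E_i/h_i > R on the types above it.
Rate on top 1: 0.6074. beetle larvae: 1.24 > 0.6074 → include.
Rate on top 2: 1.001. weevils: 0.521 < 1.001 → exclude; stop.
Optimal diet: large caterpillars, beetle larvae — 2 of 5 types.

2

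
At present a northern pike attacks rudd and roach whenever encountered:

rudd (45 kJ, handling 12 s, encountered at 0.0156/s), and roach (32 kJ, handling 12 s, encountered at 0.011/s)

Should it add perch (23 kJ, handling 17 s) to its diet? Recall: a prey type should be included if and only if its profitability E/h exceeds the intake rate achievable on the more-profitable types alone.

On rudd and roach alone, R = ΣλE/(1+Σλh) = 1.054/1.319 = 0.799 kJ/s.
Profitability of perch: 23/17 = 1.353 kJ/s.
1.353 > 0.799, so adding perch raises the average — include it.

Yes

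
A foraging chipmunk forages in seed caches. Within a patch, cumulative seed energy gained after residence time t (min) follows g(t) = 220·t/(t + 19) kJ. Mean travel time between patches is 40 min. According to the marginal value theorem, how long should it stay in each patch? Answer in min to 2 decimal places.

27.57 min

Maximise g(t)/(T+t): set derivative to zero → g'(t)(T+t) = g(t).
g'(t) = 220·19/(t + 19)². Setting 220·19/(t+19)² = 220t/[(t+19)(40+t)] gives 19(40+t) = t(t+19), so t² = 19×40 = 760.
t* = √760 = 27.57 min.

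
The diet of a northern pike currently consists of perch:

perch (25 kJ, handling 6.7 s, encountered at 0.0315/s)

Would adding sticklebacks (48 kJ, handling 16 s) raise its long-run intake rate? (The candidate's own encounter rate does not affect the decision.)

Yes

On perch alone, R = ΣλE/(1+Σλh) = 0.7875/1.211 = 0.6503 kJ/s.
Profitability of sticklebacks: 48/16 = 3 kJ/s.
Since 3 > R, including sticklebacks increases the long-run rate.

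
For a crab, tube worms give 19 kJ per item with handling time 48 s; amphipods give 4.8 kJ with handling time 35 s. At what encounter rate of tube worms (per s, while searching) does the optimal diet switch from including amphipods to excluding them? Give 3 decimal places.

At the threshold, the rate on tube worms alone equals the profitability of amphipods: λ·19/(1 + λ·48) = 4.8/35 = 0.1371.
Rearranging, λ(19 − 0.1371×48) = 0.1371, so λ = 0.1371/12.42 = 0.01104 per s.

0.011 per s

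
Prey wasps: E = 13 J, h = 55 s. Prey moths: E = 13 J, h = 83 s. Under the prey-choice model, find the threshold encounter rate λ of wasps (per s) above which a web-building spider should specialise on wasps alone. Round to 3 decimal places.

0.036 per s

The zero-one rule: include moths iff E₂/h₂ > λE₁/(1+λh₁). Equality gives the switch point.
λE₁h₂ = E₂ + λE₂h₁ ⇒ λ = E₂/(E₁h₂ − E₂h₁) = 13/(1079 − 715) = 0.03571 per s.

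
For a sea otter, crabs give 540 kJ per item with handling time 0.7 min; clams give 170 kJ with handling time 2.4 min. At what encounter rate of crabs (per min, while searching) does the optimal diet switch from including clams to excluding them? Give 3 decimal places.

At the threshold, the rate on crabs alone equals the profitability of clams: λ·540/(1 + λ·0.7) = 170/2.4 = 70.83.
Rearranging, λ(540 − 70.83×0.7) = 70.83, so λ = 70.83/490.4 = 0.1444 per min.

0.144 per min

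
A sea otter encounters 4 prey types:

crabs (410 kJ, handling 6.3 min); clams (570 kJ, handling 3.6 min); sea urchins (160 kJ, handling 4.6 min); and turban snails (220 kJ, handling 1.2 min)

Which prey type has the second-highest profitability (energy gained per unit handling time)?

clams

Profitability E/h (kJ/min): crabs = 410/6.3 = 65.1, clams = 570/3.6 = 158, sea urchins = 160/4.6 = 34.8, turban snails = 220/1.2 = 183.
Ranked: turban snails > clams > crabs > sea urchins.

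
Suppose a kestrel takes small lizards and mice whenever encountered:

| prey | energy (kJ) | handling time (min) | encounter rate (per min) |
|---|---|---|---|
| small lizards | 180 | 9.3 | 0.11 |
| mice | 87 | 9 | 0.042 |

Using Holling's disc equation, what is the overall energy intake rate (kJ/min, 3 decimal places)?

Energy encountered per unit search time: 0.11×180 + 0.042×87 = 23.45 kJ/min.
Handling time per unit search time: 0.11×9.3 + 0.042×9 = 1.401.
Rate = 23.45/(1 + 1.401) = 9.768 kJ/min.

9.768 kJ/min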